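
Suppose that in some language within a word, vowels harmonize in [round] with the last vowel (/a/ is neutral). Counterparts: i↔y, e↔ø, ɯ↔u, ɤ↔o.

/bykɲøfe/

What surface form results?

[bikɲefe]

/y/ harmonizes with /e/ ([-round]) → [i]
/ø/ harmonizes with /e/ ([-round]) → [e]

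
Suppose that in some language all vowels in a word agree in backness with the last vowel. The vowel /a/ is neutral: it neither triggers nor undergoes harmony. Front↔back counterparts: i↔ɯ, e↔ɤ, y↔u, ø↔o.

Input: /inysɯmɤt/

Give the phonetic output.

/i/ harmonizes with /ɤ/ ([+back]) → [ɯ]
/y/ harmonizes with /ɤ/ ([+back]) → [u]

[ɯnusɯmɤt]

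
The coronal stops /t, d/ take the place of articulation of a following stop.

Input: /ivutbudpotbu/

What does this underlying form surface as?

/t/ before /b/ (labial) → [p]
/d/ before /p/ (labial) → [b]
/t/ before /b/ (labial) → [p]

[ivupbubpopbu]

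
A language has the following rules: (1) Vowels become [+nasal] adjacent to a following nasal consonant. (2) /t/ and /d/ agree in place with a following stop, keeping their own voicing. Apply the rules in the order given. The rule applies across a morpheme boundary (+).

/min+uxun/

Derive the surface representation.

Rule 1: /i/ before nasal /n/ → [ĩ]
Rule 1: /u/ before nasal /n/ → [ũ]
After rule 1: mĩn+uxũn
Rule 2: no segment meets the rule's conditions; no change.

[mĩn+uxũn]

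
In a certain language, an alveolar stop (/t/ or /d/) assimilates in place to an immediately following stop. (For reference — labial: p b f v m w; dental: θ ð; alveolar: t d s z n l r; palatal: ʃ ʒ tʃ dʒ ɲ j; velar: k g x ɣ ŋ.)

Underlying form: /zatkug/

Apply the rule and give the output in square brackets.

[zakkug]

/t/ before /k/ (velar) → [k]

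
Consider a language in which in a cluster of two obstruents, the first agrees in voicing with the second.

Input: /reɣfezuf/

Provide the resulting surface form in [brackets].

/ɣ/ before /f/ (voiceless) → [x]

[rexfezuf]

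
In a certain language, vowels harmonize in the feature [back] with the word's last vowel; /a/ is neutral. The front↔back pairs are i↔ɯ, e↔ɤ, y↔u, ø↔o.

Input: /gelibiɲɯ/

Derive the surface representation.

/e/ harmonizes with /ɯ/ ([+back]) → [ɤ]
/i/ harmonizes with /ɯ/ ([+back]) → [ɯ]
/i/ harmonizes with /ɯ/ ([+back]) → [ɯ]

[gɤlɯbɯɲɯ]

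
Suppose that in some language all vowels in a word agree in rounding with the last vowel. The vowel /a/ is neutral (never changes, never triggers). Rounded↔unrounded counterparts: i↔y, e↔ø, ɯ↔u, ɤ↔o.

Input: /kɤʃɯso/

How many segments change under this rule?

/ɤ/ harmonizes with /o/ ([+round]) → [o]
/ɯ/ harmonizes with /o/ ([+round]) → [u]
2 segments change.

2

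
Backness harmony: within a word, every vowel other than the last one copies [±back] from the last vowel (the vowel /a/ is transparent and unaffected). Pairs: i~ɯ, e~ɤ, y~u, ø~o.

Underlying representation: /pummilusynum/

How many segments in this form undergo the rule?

2

/i/ harmonizes with /u/ ([+back]) → [ɯ]
/y/ harmonizes with /u/ ([+back]) → [u]
2 segments change.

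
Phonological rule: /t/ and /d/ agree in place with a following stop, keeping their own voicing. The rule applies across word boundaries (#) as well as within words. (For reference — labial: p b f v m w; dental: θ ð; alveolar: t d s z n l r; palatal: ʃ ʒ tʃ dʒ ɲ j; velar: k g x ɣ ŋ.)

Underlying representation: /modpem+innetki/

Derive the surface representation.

[mobpem+innekki]

/d/ before /p/ (labial) → [b]
/t/ before /k/ (velar) → [k]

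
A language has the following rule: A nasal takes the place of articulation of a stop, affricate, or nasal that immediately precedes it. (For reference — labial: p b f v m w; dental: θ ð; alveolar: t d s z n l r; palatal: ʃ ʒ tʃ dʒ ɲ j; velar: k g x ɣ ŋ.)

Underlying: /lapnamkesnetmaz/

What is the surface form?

/n/ after /p/ (labial) → [m]
/m/ after /t/ (alveolar) → [n]

[lapmamkesnetnaz]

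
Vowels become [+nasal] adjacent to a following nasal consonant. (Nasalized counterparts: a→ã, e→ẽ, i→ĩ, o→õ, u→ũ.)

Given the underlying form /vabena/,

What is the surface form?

[vabẽna]

/e/ before nasal /n/ → [ẽ]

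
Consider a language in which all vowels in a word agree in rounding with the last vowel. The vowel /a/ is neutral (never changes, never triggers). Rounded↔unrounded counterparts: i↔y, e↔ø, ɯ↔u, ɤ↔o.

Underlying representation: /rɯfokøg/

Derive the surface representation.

/ɯ/ harmonizes with /ø/ ([+round]) → [u]

[rufokøg]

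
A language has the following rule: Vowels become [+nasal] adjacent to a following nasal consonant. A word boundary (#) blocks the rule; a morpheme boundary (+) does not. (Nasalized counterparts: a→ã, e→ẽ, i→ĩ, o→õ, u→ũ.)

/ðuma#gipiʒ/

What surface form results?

[ðũma#gipiʒ]

/u/ before nasal /m/ → [ũ]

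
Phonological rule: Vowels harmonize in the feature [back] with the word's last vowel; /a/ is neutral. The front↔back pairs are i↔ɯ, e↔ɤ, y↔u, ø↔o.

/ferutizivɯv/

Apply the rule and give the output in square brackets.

/e/ harmonizes with /ɯ/ ([+back]) → [ɤ]
/i/ harmonizes with /ɯ/ ([+back]) → [ɯ]
/i/ harmonizes with /ɯ/ ([+back]) → [ɯ]

[fɤrutɯzɯvɯv]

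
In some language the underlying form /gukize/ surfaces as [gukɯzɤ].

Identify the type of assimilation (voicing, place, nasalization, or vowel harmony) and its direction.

vowel harmony, progressive

/i/→[ɯ] /e/→[ɤ].
Vowels agree with the first vowel, so the harmony is progressive.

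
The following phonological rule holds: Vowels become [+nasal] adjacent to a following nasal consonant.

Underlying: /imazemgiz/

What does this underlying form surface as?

/i/ before nasal /m/ → [ĩ]
/e/ before nasal /m/ → [ẽ]

[ĩmazẽmgiz]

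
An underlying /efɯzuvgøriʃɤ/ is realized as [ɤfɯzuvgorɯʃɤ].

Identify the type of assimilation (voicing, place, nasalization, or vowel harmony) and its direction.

vowel harmony, regressive

/e/→[ɤ] /ø/→[o] /i/→[ɯ].
Vowels agree with the last vowel, so the harmony is regressive.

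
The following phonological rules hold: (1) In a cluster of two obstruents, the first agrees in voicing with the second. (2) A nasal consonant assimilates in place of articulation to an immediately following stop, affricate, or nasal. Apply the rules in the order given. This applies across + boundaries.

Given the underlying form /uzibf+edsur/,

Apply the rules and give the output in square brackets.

[uzipf+etsur]

Rule 1: /b/ before /f/ (voiceless) → [p]
Rule 1: /d/ before /s/ (voiceless) → [t]
After rule 1: uzipf+etsur
Rule 2: no segment meets the rule's conditions; no change.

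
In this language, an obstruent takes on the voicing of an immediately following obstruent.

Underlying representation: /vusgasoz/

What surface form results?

/s/ before /g/ (voiced) → [z]

[vuzgasoz]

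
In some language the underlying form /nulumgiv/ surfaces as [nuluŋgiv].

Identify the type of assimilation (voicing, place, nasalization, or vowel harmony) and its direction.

place assimilation, regressive

/m/→[ŋ].
Each target copies a feature from the following segment, so the direction is regressive.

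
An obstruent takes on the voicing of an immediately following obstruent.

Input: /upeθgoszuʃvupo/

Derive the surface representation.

/θ/ before /g/ (voiced) → [ð]
/s/ before /z/ (voiced) → [z]
/ʃ/ before /v/ (voiced) → [ʒ]

[upeðgozzuʒvupo]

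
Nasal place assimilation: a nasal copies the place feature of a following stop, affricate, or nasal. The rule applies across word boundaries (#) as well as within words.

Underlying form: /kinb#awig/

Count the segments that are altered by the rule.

1

/n/ before /b/ (labial) → [m]
1 segment changes.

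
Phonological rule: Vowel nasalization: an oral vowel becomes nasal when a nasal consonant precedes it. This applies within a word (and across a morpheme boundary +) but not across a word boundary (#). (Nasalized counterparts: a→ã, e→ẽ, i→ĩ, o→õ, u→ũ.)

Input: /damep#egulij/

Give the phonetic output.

[damẽp#egulij]

/e/ after nasal /m/ → [ẽ]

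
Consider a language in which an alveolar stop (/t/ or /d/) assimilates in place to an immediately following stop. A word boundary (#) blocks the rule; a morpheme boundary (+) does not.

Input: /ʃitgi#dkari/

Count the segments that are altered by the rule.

2

/t/ before /g/ (velar) → [k]
/d/ before /k/ (velar) → [g]
2 segments change.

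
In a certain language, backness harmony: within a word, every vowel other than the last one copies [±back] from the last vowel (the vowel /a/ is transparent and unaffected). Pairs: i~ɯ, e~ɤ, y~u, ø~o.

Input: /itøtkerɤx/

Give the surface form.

[ɯtotkɤrɤx]

/i/ harmonizes with /ɤ/ ([+back]) → [ɯ]
/ø/ harmonizes with /ɤ/ ([+back]) → [o]
/e/ harmonizes with /ɤ/ ([+back]) → [ɤ]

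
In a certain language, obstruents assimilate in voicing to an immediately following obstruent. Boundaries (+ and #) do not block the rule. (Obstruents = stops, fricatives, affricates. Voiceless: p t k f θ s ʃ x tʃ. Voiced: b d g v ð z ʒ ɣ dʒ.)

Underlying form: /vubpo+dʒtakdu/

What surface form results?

/b/ before /p/ (voiceless) → [p]
/dʒ/ before /t/ (voiceless) → [tʃ]
/k/ before /d/ (voiced) → [g]

[vuppo+tʃtagdu]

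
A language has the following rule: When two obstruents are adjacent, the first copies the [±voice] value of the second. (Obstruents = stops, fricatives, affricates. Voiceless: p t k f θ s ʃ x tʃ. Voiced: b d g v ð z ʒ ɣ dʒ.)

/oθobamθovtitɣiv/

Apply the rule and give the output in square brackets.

/v/ before /t/ (voiceless) → [f]
/t/ before /ɣ/ (voiced) → [d]

[oθobamθoftidɣiv]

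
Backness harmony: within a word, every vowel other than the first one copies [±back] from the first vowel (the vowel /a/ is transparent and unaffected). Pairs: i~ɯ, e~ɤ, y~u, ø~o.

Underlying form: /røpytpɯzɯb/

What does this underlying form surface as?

/ɯ/ harmonizes with /ø/ ([-back]) → [i]
/ɯ/ harmonizes with /ø/ ([-back]) → [i]

[røpytpizib]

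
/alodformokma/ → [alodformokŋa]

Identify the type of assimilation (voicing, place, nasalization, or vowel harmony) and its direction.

place assimilation, progressive

/m/→[ŋ].
Each target copies a feature from the preceding segment, so the direction is progressive.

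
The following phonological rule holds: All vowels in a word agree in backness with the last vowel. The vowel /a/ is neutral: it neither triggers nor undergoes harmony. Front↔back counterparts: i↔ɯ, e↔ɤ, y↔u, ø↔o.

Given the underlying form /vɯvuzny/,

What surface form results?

/ɯ/ harmonizes with /y/ ([-back]) → [i]
/u/ harmonizes with /y/ ([-back]) → [y]

[vivyzny]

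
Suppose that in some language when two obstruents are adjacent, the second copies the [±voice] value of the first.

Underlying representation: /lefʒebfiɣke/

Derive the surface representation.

[lefʃebviɣge]

/ʒ/ after /f/ (voiceless) → [ʃ]
/f/ after /b/ (voiced) → [v]
/k/ after /ɣ/ (voiced) → [g]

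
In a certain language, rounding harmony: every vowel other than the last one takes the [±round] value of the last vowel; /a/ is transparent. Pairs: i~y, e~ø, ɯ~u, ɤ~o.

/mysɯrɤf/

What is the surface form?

[misɯrɤf]

/y/ harmonizes with /ɤ/ ([-round]) → [i]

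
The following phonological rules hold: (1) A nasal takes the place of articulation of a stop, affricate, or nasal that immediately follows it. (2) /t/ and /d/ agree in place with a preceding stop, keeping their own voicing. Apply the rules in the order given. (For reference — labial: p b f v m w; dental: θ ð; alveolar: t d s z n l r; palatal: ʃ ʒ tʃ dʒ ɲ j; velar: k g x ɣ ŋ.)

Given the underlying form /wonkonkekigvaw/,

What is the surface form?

Rule 1: /n/ before /k/ (velar) → [ŋ]
Rule 1: /n/ before /k/ (velar) → [ŋ]
After rule 1: woŋkoŋkekigvaw
Rule 2: no segment meets the rule's conditions; no change.

[woŋkoŋkekigvaw]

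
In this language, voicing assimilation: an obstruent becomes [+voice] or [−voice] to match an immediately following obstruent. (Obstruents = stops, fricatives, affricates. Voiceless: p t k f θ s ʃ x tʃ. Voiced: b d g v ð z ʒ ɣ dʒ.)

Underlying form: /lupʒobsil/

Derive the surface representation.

[lubʒopsil]

/p/ before /ʒ/ (voiced) → [b]
/b/ before /s/ (voiceless) → [p]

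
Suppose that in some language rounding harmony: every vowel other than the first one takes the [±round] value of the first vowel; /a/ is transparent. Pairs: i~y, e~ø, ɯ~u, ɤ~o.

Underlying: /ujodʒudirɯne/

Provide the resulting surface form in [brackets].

/i/ harmonizes with /u/ ([+round]) → [y]
/ɯ/ harmonizes with /u/ ([+round]) → [u]
/e/ harmonizes with /u/ ([+round]) → [ø]

[ujodʒudyrunø]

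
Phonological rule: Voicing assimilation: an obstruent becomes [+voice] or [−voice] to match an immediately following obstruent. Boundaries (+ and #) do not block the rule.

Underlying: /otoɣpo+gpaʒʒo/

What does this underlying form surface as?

[otoxpo+kpaʒʒo]

/ɣ/ before /p/ (voiceless) → [x]
/g/ before /p/ (voiceless) → [k]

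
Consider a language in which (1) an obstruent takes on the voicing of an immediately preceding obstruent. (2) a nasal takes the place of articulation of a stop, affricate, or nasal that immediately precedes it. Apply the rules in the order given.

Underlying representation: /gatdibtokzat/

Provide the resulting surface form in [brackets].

Rule 1: /d/ after /t/ (voiceless) → [t]
Rule 1: /t/ after /b/ (voiced) → [d]
Rule 1: /z/ after /k/ (voiceless) → [s]
After rule 1: gattibdoksat
Rule 2: no segment meets the rule's conditions; no change.

[gattibdoksat]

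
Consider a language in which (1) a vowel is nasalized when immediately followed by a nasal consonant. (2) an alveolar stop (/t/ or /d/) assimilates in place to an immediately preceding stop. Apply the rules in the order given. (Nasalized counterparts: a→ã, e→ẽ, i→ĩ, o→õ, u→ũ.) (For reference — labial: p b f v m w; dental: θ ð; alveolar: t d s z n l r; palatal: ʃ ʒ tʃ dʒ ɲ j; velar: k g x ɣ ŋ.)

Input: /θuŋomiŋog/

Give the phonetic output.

[θũŋõmĩŋog]

Rule 1: /u/ before nasal /ŋ/ → [ũ]
Rule 1: /o/ before nasal /m/ → [õ]
Rule 1: /i/ before nasal /ŋ/ → [ĩ]
After rule 1: θũŋõmĩŋog
Rule 2: no segment meets the rule's conditions; no change.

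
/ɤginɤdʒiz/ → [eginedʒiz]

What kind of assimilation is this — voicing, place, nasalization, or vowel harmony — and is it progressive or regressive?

vowel harmony, regressive

/ɤ/→[e] /ɤ/→[e].
Vowels agree with the last vowel, so the harmony is regressive.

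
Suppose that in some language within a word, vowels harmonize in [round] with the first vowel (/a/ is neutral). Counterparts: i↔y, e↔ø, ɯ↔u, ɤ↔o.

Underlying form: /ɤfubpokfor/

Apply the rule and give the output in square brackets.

/u/ harmonizes with /ɤ/ ([-round]) → [ɯ]
/o/ harmonizes with /ɤ/ ([-round]) → [ɤ]
/o/ harmonizes with /ɤ/ ([-round]) → [ɤ]

[ɤfɯbpɤkfɤr]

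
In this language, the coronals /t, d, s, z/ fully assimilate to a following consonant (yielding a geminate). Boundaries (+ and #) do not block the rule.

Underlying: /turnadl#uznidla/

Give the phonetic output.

[turnall#unnilla]

/d/ before /l/ → [l] (total assimilation)
/z/ before /n/ → [n] (total assimilation)
/d/ before /l/ → [l] (total assimilation)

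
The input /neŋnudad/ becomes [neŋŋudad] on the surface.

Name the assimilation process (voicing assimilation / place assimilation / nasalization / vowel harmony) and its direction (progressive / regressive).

place assimilation, progressive

/n/→[ŋ].
Each target copies a feature from the preceding segment, so the direction is progressive.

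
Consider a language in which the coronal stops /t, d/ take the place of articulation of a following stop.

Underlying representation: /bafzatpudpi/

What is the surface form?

/t/ before /p/ (labial) → [p]
/d/ before /p/ (labial) → [b]

[bafzappubpi]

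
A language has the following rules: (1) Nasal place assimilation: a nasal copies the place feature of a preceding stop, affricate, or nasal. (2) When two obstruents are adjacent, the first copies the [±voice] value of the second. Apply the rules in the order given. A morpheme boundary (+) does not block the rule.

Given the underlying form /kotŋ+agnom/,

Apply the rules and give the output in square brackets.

Rule 1: /ŋ/ after /t/ (alveolar) → [n]
Rule 1: /n/ after /g/ (velar) → [ŋ]
After rule 1: kotn+agŋom
Rule 2: no segment meets the rule's conditions; no change.

[kotn+agŋom]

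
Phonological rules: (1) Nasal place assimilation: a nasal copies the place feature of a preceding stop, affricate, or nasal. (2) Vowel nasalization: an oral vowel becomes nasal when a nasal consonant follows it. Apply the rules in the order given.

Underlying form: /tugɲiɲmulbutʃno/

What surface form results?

[tugŋĩɲɲulbutʃɲo]

Rule 1: /ɲ/ after /g/ (velar) → [ŋ]
Rule 1: /m/ after /ɲ/ (palatal) → [ɲ]
Rule 1: /n/ after /tʃ/ (palatal) → [ɲ]
After rule 1: tugŋiɲɲulbutʃɲo
Rule 2: /i/ before nasal /ɲ/ → [ĩ]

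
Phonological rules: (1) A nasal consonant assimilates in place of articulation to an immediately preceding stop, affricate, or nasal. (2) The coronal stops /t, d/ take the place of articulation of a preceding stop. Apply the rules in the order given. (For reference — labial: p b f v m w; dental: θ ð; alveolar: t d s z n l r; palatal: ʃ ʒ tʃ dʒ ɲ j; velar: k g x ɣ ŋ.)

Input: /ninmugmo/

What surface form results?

[ninnugŋo]

Rule 1: /m/ after /n/ (alveolar) → [n]
Rule 1: /m/ after /g/ (velar) → [ŋ]
After rule 1: ninnugŋo
Rule 2: no segment meets the rule's conditions; no change.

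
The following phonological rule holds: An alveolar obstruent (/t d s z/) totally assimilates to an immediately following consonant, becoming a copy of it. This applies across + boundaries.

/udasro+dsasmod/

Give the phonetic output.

/s/ before /r/ → [r] (total assimilation)
/d/ before /s/ → [s] (total assimilation)
/s/ before /m/ → [m] (total assimilation)

[udarro+ssammod]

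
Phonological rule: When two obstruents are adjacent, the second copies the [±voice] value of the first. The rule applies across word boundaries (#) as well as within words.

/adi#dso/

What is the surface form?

[adi#dzo]

/s/ after /d/ (voiced) → [z]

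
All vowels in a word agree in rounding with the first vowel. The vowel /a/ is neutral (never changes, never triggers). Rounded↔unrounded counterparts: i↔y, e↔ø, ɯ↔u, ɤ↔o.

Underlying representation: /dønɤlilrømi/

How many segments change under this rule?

/ɤ/ harmonizes with /ø/ ([+round]) → [o]
/i/ harmonizes with /ø/ ([+round]) → [y]
/i/ harmonizes with /ø/ ([+round]) → [y]
3 segments change.

3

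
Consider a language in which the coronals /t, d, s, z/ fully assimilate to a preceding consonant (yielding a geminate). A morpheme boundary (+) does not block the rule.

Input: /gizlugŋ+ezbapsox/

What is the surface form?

/s/ after /p/ → [p] (total assimilation)

[gizlugŋ+ezbappox]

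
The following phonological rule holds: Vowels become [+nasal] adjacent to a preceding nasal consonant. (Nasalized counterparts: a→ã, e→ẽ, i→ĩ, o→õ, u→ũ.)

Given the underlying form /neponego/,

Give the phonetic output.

/e/ after nasal /n/ → [ẽ]
/e/ after nasal /n/ → [ẽ]

[nẽponẽgo]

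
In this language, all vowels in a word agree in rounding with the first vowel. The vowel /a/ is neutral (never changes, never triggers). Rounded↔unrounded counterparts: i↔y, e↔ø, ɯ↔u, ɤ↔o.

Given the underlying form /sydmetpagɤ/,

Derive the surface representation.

/e/ harmonizes with /y/ ([+round]) → [ø]
/ɤ/ harmonizes with /y/ ([+round]) → [o]

[sydmøtpago]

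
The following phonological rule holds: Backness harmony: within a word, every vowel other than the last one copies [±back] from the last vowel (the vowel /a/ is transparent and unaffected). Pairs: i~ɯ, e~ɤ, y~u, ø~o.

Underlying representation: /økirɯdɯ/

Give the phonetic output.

/ø/ harmonizes with /ɯ/ ([+back]) → [o]
/i/ harmonizes with /ɯ/ ([+back]) → [ɯ]

[okɯrɯdɯ]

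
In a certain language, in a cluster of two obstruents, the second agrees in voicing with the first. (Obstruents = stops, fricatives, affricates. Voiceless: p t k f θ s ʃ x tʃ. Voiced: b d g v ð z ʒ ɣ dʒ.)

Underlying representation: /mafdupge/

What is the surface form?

/d/ after /f/ (voiceless) → [t]
/g/ after /p/ (voiceless) → [k]

[maftupke]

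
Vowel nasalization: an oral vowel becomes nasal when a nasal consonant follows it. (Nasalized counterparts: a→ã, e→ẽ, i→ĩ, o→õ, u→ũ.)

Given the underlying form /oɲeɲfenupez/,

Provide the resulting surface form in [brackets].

[õɲẽɲfẽnupez]

/o/ before nasal /ɲ/ → [õ]
/e/ before nasal /ɲ/ → [ẽ]
/e/ before nasal /n/ → [ẽ]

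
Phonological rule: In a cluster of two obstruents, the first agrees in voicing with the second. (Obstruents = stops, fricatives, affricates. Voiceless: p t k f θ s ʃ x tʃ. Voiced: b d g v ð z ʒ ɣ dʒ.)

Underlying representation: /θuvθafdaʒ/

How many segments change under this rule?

2

/v/ before /θ/ (voiceless) → [f]
/f/ before /d/ (voiced) → [v]
2 segments change.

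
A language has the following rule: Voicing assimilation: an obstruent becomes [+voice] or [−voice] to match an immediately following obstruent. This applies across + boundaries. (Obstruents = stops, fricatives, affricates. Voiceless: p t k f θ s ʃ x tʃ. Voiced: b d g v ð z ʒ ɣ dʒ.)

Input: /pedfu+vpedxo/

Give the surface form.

/d/ before /f/ (voiceless) → [t]
/v/ before /p/ (voiceless) → [f]
/d/ before /x/ (voiceless) → [t]

[petfu+fpetxo]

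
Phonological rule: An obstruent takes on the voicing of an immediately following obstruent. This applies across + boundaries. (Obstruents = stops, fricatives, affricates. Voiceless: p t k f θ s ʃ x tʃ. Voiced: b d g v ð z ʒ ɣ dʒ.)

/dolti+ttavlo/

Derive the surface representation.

no segment meets the rule's conditions; no change.

[dolti+ttavlo]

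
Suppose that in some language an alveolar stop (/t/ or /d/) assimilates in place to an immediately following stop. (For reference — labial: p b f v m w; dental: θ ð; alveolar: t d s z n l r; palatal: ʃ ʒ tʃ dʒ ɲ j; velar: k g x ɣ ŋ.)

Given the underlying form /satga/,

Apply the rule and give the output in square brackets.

/t/ before /g/ (velar) → [k]

[sakga]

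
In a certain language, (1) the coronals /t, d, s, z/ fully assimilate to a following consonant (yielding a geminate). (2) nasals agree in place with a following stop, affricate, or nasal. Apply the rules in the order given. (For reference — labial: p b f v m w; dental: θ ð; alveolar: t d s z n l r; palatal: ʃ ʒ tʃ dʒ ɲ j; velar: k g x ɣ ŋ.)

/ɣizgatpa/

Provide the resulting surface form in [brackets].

Rule 1: /z/ before /g/ → [g] (total assimilation)
Rule 1: /t/ before /p/ → [p] (total assimilation)
After rule 1: ɣiggappa
Rule 2: no segment meets the rule's conditions; no change.

[ɣiggappa]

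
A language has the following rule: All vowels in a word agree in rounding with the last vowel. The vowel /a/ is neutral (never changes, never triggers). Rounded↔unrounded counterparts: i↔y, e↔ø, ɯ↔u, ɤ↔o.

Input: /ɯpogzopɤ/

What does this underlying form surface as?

[ɯpɤgzɤpɤ]

/o/ harmonizes with /ɤ/ ([-round]) → [ɤ]
/o/ harmonizes with /ɤ/ ([-round]) → [ɤ]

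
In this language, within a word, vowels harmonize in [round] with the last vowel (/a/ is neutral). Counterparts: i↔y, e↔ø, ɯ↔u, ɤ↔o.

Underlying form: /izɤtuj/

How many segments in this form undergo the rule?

2

/i/ harmonizes with /u/ ([+round]) → [y]
/ɤ/ harmonizes with /u/ ([+round]) → [o]
2 segments change.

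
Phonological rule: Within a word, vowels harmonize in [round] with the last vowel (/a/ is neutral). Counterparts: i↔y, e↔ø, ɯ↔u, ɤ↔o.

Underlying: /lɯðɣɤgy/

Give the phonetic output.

[luðɣogy]

/ɯ/ harmonizes with /y/ ([+round]) → [u]
/ɤ/ harmonizes with /y/ ([+round]) → [o]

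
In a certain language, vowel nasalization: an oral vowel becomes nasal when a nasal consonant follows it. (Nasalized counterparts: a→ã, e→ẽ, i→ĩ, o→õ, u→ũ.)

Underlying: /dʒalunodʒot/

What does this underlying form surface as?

/u/ before nasal /n/ → [ũ]

[dʒalũnodʒot]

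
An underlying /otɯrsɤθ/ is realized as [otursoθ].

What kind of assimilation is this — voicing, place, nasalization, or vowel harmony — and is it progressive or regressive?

vowel harmony, progressive

/ɯ/→[u] /ɤ/→[o].
Vowels agree with the first vowel, so the harmony is progressive.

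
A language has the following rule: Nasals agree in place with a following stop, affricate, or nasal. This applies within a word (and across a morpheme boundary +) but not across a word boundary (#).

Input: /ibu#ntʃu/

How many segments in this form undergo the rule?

/n/ before /tʃ/ (palatal) → [ɲ]
1 segment changes.

1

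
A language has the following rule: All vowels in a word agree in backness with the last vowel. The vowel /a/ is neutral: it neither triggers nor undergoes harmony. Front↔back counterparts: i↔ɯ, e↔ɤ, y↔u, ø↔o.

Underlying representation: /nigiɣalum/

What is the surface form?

/i/ harmonizes with /u/ ([+back]) → [ɯ]
/i/ harmonizes with /u/ ([+back]) → [ɯ]

[nɯgɯɣalum]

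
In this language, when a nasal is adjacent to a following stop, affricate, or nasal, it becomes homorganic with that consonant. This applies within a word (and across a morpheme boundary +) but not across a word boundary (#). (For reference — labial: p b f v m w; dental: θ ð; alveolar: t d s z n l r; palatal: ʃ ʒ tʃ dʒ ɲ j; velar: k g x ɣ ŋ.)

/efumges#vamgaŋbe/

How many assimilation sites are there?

3

/m/ before /g/ (velar) → [ŋ]
/m/ before /g/ (velar) → [ŋ]
/ŋ/ before /b/ (labial) → [m]
3 segments change.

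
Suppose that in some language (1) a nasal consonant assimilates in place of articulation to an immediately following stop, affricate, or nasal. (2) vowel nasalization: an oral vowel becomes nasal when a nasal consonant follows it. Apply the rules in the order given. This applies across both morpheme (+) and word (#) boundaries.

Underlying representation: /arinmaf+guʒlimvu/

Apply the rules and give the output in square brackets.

[arĩmmaf+guʒlĩmvu]

Rule 1: /n/ before /m/ (labial) → [m]
After rule 1: arimmaf+guʒlimvu
Rule 2: /i/ before nasal /m/ → [ĩ]
Rule 2: /i/ before nasal /m/ → [ĩ]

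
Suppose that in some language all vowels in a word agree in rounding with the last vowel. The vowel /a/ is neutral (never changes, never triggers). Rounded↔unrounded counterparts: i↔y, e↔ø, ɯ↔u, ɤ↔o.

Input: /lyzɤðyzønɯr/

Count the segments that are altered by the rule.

/y/ harmonizes with /ɯ/ ([-round]) → [i]
/y/ harmonizes with /ɯ/ ([-round]) → [i]
/ø/ harmonizes with /ɯ/ ([-round]) → [e]
3 segments change.

3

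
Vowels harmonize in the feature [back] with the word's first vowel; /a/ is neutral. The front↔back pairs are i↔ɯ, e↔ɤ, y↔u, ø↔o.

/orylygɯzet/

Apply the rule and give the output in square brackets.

[orulugɯzɤt]

/y/ harmonizes with /o/ ([+back]) → [u]
/y/ harmonizes with /o/ ([+back]) → [u]
/e/ harmonizes with /o/ ([+back]) → [ɤ]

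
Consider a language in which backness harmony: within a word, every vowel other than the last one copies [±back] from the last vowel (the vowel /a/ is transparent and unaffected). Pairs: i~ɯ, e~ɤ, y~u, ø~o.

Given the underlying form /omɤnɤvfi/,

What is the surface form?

/o/ harmonizes with /i/ ([-back]) → [ø]
/ɤ/ harmonizes with /i/ ([-back]) → [e]
/ɤ/ harmonizes with /i/ ([-back]) → [e]

[ømenevfi]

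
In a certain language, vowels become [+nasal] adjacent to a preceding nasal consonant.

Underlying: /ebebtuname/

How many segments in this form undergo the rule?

/a/ after nasal /n/ → [ã]
/e/ after nasal /m/ → [ẽ]
2 segments change.

2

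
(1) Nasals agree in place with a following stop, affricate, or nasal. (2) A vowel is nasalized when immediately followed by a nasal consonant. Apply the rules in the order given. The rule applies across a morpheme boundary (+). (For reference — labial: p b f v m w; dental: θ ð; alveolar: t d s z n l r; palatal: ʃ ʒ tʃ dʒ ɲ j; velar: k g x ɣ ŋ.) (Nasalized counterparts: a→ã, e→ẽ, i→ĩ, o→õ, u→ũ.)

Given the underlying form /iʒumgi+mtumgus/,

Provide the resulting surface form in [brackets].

Rule 1: /m/ before /g/ (velar) → [ŋ]
Rule 1: /m/ before /t/ (alveolar) → [n]
Rule 1: /m/ before /g/ (velar) → [ŋ]
After rule 1: iʒuŋgi+ntuŋgus
Rule 2: /u/ before nasal /ŋ/ → [ũ]
Rule 2: /i/ before nasal /n/ → [ĩ]
Rule 2: /u/ before nasal /ŋ/ → [ũ]

[iʒũŋgĩ+ntũŋgus]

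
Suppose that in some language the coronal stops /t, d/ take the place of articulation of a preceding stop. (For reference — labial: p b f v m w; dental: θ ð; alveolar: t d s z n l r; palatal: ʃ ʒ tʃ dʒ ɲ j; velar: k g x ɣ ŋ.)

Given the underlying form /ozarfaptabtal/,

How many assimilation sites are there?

/t/ after /p/ (labial) → [p]
/t/ after /b/ (labial) → [p]
2 segments change.

2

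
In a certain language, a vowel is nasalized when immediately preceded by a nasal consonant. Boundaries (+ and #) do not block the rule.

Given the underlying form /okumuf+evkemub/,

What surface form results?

/u/ after nasal /m/ → [ũ]
/u/ after nasal /m/ → [ũ]

[okumũf+evkemũb]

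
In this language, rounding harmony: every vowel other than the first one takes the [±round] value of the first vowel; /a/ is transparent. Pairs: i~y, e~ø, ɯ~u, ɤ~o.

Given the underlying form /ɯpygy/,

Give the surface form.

[ɯpigi]

/y/ harmonizes with /ɯ/ ([-round]) → [i]
/y/ harmonizes with /ɯ/ ([-round]) → [i]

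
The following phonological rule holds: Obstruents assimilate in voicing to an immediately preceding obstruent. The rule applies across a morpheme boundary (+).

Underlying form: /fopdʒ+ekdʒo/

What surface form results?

/dʒ/ after /p/ (voiceless) → [tʃ]
/dʒ/ after /k/ (voiceless) → [tʃ]

[foptʃ+ektʃo]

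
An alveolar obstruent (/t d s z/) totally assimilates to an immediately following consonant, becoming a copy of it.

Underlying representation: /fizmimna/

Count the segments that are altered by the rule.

/z/ before /m/ → [m] (total assimilation)
1 segment changes.

1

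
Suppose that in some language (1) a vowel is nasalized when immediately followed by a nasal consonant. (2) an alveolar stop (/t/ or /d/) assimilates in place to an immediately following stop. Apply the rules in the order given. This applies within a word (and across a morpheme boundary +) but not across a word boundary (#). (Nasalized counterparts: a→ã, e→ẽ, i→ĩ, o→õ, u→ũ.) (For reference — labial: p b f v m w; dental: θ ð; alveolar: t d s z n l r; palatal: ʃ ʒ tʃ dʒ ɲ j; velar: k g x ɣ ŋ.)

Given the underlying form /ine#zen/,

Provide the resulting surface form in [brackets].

Rule 1: /i/ before nasal /n/ → [ĩ]
Rule 1: /e/ before nasal /n/ → [ẽ]
After rule 1: ĩne#zẽn
Rule 2: no segment meets the rule's conditions; no change.

[ĩne#zẽn]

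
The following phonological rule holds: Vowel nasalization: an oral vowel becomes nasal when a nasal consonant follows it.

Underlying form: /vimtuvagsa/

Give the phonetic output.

[vĩmtuvagsa]

/i/ before nasal /m/ → [ĩ]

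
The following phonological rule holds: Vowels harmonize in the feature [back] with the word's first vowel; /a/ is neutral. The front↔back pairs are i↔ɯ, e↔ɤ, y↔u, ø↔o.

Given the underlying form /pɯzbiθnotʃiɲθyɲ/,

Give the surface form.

/i/ harmonizes with /ɯ/ ([+back]) → [ɯ]
/i/ harmonizes with /ɯ/ ([+back]) → [ɯ]
/y/ harmonizes with /ɯ/ ([+back]) → [u]

[pɯzbɯθnotʃɯɲθuɲ]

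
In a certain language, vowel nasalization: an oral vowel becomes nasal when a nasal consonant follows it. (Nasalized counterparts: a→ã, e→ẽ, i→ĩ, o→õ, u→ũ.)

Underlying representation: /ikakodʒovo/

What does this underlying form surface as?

[ikakodʒovo]

no segment meets the rule's conditions; no change.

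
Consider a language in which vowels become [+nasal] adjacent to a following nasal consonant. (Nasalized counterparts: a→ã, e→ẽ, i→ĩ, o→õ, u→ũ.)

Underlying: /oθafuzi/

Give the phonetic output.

no segment meets the rule's conditions; no change.

[oθafuzi]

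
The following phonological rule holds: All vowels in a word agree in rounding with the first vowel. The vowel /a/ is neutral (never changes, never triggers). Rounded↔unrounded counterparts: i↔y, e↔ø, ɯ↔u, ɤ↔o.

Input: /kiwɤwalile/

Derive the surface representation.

[kiwɤwalile]

no segment meets the rule's conditions; no change.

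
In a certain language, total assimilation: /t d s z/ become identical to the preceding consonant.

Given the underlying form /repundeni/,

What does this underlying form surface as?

/d/ after /n/ → [n] (total assimilation)

[repunneni]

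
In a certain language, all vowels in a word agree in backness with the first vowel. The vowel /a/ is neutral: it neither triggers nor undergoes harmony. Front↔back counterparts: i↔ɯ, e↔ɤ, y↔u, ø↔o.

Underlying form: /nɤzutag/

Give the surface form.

no segment meets the rule's conditions; no change.

[nɤzutag]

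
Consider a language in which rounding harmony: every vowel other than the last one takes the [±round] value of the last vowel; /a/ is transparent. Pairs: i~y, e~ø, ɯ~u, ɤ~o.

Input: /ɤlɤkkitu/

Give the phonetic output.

[olokkytu]

/ɤ/ harmonizes with /u/ ([+round]) → [o]
/ɤ/ harmonizes with /u/ ([+round]) → [o]
/i/ harmonizes with /u/ ([+round]) → [y]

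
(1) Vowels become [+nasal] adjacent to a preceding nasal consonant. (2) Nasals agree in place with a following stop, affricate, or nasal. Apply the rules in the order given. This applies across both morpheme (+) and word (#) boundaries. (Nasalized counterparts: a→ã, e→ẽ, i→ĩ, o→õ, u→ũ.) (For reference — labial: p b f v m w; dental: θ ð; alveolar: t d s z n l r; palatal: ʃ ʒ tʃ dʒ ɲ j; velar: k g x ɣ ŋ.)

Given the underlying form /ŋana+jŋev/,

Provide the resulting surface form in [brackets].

Rule 1: /a/ after nasal /ŋ/ → [ã]
Rule 1: /a/ after nasal /n/ → [ã]
Rule 1: /e/ after nasal /ŋ/ → [ẽ]
After rule 1: ŋãnã+jŋẽv
Rule 2: no segment meets the rule's conditions; no change.

[ŋãnã+jŋẽv]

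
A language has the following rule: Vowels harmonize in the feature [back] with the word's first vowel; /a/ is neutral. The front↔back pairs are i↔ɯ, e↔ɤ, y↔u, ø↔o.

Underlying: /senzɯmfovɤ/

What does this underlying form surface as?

[senzimføve]

/ɯ/ harmonizes with /e/ ([-back]) → [i]
/o/ harmonizes with /e/ ([-back]) → [ø]
/ɤ/ harmonizes with /e/ ([-back]) → [e]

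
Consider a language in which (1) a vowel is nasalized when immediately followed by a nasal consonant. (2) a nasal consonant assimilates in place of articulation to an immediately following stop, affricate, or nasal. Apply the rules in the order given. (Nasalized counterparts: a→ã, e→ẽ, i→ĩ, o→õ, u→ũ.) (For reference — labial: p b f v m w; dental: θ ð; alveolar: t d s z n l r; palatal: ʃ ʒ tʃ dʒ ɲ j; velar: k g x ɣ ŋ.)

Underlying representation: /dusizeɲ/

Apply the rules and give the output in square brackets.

Rule 1: /e/ before nasal /ɲ/ → [ẽ]
After rule 1: dusizẽɲ
Rule 2: no segment meets the rule's conditions; no change.

[dusizẽɲ]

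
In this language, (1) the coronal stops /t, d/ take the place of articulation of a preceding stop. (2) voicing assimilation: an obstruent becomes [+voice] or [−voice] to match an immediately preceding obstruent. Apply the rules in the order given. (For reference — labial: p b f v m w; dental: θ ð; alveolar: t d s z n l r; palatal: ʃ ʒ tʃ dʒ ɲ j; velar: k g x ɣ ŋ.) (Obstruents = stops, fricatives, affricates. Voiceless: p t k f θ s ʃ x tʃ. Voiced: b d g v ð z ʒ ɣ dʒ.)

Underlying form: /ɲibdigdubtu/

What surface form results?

[ɲibbiggubbu]

Rule 1: /d/ after /b/ (labial) → [b]
Rule 1: /d/ after /g/ (velar) → [g]
Rule 1: /t/ after /b/ (labial) → [p]
After rule 1: ɲibbiggubpu
Rule 2: /p/ after /b/ (voiced) → [b]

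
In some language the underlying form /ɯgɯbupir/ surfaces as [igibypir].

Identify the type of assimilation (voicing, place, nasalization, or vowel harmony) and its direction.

vowel harmony, regressive

/ɯ/→[i] /ɯ/→[i] /u/→[y].
Vowels agree with the last vowel, so the harmony is regressive.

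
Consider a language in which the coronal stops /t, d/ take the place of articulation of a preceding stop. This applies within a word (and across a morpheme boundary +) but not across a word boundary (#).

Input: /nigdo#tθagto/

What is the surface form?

/d/ after /g/ (velar) → [g]
/t/ after /g/ (velar) → [k]

[niggo#tθagko]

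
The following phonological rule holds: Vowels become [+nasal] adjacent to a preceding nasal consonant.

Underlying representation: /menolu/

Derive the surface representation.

/e/ after nasal /m/ → [ẽ]
/o/ after nasal /n/ → [õ]

[mẽnõlu]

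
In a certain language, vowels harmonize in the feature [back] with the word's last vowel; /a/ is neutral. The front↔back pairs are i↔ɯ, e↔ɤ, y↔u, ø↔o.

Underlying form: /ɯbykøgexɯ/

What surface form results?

/y/ harmonizes with /ɯ/ ([+back]) → [u]
/ø/ harmonizes with /ɯ/ ([+back]) → [o]
/e/ harmonizes with /ɯ/ ([+back]) → [ɤ]

[ɯbukogɤxɯ]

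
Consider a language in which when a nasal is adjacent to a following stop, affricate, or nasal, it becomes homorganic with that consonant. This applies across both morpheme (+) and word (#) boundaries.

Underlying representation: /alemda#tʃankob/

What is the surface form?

/m/ before /d/ (alveolar) → [n]
/n/ before /k/ (velar) → [ŋ]

[alenda#tʃaŋkob]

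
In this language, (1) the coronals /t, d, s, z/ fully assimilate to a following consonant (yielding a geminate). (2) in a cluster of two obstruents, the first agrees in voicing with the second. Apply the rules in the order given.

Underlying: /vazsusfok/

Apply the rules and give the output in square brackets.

Rule 1: /z/ before /s/ → [s] (total assimilation)
Rule 1: /s/ before /f/ → [f] (total assimilation)
After rule 1: vassuffok
Rule 2: no segment meets the rule's conditions; no change.

[vassuffok]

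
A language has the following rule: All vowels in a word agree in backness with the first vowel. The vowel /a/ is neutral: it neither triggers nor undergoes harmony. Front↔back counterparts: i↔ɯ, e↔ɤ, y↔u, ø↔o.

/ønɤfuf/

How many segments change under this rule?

2

/ɤ/ harmonizes with /ø/ ([-back]) → [e]
/u/ harmonizes with /ø/ ([-back]) → [y]
2 segments change.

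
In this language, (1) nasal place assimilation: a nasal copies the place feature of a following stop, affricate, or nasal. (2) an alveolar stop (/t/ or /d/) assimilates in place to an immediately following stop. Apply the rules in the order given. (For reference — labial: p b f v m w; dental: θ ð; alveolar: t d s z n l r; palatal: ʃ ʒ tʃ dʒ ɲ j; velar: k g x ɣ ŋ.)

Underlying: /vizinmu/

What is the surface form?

Rule 1: /n/ before /m/ (labial) → [m]
After rule 1: vizimmu
Rule 2: no segment meets the rule's conditions; no change.

[vizimmu]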